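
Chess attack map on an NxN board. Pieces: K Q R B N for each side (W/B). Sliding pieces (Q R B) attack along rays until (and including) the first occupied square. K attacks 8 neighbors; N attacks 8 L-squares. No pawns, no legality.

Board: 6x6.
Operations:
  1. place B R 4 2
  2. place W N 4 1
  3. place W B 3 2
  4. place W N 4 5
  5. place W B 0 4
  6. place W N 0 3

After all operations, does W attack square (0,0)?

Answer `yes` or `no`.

Answer: no

Derivation:
Op 1: place BR@(4,2)
Op 2: place WN@(4,1)
Op 3: place WB@(3,2)
Op 4: place WN@(4,5)
Op 5: place WB@(0,4)
Op 6: place WN@(0,3)
Per-piece attacks for W:
  WN@(0,3): attacks (1,5) (2,4) (1,1) (2,2)
  WB@(0,4): attacks (1,5) (1,3) (2,2) (3,1) (4,0)
  WB@(3,2): attacks (4,3) (5,4) (4,1) (2,3) (1,4) (0,5) (2,1) (1,0) [ray(1,-1) blocked at (4,1)]
  WN@(4,1): attacks (5,3) (3,3) (2,2) (2,0)
  WN@(4,5): attacks (5,3) (3,3) (2,4)
W attacks (0,0): no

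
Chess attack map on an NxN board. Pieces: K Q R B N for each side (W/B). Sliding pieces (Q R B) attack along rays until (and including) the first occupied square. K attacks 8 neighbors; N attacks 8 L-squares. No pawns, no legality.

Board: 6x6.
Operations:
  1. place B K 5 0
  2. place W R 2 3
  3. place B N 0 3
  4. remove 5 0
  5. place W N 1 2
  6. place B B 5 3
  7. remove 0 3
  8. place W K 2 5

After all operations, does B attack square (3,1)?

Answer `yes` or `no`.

Op 1: place BK@(5,0)
Op 2: place WR@(2,3)
Op 3: place BN@(0,3)
Op 4: remove (5,0)
Op 5: place WN@(1,2)
Op 6: place BB@(5,3)
Op 7: remove (0,3)
Op 8: place WK@(2,5)
Per-piece attacks for B:
  BB@(5,3): attacks (4,4) (3,5) (4,2) (3,1) (2,0)
B attacks (3,1): yes

Answer: yes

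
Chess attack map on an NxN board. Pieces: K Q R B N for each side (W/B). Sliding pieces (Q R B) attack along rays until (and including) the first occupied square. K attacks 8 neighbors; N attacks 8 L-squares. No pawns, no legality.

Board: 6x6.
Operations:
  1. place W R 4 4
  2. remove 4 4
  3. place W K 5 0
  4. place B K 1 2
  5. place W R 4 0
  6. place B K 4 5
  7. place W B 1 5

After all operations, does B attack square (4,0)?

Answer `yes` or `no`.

Op 1: place WR@(4,4)
Op 2: remove (4,4)
Op 3: place WK@(5,0)
Op 4: place BK@(1,2)
Op 5: place WR@(4,0)
Op 6: place BK@(4,5)
Op 7: place WB@(1,5)
Per-piece attacks for B:
  BK@(1,2): attacks (1,3) (1,1) (2,2) (0,2) (2,3) (2,1) (0,3) (0,1)
  BK@(4,5): attacks (4,4) (5,5) (3,5) (5,4) (3,4)
B attacks (4,0): no

Answer: no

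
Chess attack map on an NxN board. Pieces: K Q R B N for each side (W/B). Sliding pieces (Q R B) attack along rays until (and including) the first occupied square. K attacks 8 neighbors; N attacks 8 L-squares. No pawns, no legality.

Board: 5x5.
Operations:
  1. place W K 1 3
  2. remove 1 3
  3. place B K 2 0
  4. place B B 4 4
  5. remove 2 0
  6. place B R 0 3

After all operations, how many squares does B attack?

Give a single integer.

Op 1: place WK@(1,3)
Op 2: remove (1,3)
Op 3: place BK@(2,0)
Op 4: place BB@(4,4)
Op 5: remove (2,0)
Op 6: place BR@(0,3)
Per-piece attacks for B:
  BR@(0,3): attacks (0,4) (0,2) (0,1) (0,0) (1,3) (2,3) (3,3) (4,3)
  BB@(4,4): attacks (3,3) (2,2) (1,1) (0,0)
Union (10 distinct): (0,0) (0,1) (0,2) (0,4) (1,1) (1,3) (2,2) (2,3) (3,3) (4,3)

Answer: 10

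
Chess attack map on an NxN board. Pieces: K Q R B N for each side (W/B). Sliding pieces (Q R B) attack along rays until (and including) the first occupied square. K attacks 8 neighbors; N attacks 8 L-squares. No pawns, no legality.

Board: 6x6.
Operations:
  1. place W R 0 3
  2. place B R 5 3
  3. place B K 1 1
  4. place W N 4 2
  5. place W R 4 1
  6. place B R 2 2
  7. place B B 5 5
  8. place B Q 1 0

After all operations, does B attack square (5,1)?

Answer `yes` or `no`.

Answer: yes

Derivation:
Op 1: place WR@(0,3)
Op 2: place BR@(5,3)
Op 3: place BK@(1,1)
Op 4: place WN@(4,2)
Op 5: place WR@(4,1)
Op 6: place BR@(2,2)
Op 7: place BB@(5,5)
Op 8: place BQ@(1,0)
Per-piece attacks for B:
  BQ@(1,0): attacks (1,1) (2,0) (3,0) (4,0) (5,0) (0,0) (2,1) (3,2) (4,3) (5,4) (0,1) [ray(0,1) blocked at (1,1)]
  BK@(1,1): attacks (1,2) (1,0) (2,1) (0,1) (2,2) (2,0) (0,2) (0,0)
  BR@(2,2): attacks (2,3) (2,4) (2,5) (2,1) (2,0) (3,2) (4,2) (1,2) (0,2) [ray(1,0) blocked at (4,2)]
  BR@(5,3): attacks (5,4) (5,5) (5,2) (5,1) (5,0) (4,3) (3,3) (2,3) (1,3) (0,3) [ray(0,1) blocked at (5,5); ray(-1,0) blocked at (0,3)]
  BB@(5,5): attacks (4,4) (3,3) (2,2) [ray(-1,-1) blocked at (2,2)]
B attacks (5,1): yes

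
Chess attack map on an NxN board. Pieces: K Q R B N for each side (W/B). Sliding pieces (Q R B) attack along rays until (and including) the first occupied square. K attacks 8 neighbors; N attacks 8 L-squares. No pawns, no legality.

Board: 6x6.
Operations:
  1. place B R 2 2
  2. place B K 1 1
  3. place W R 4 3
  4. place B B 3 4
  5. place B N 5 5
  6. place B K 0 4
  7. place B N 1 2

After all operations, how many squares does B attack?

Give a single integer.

Op 1: place BR@(2,2)
Op 2: place BK@(1,1)
Op 3: place WR@(4,3)
Op 4: place BB@(3,4)
Op 5: place BN@(5,5)
Op 6: place BK@(0,4)
Op 7: place BN@(1,2)
Per-piece attacks for B:
  BK@(0,4): attacks (0,5) (0,3) (1,4) (1,5) (1,3)
  BK@(1,1): attacks (1,2) (1,0) (2,1) (0,1) (2,2) (2,0) (0,2) (0,0)
  BN@(1,2): attacks (2,4) (3,3) (0,4) (2,0) (3,1) (0,0)
  BR@(2,2): attacks (2,3) (2,4) (2,5) (2,1) (2,0) (3,2) (4,2) (5,2) (1,2) [ray(-1,0) blocked at (1,2)]
  BB@(3,4): attacks (4,5) (4,3) (2,5) (2,3) (1,2) [ray(1,-1) blocked at (4,3); ray(-1,-1) blocked at (1,2)]
  BN@(5,5): attacks (4,3) (3,4)
Union (25 distinct): (0,0) (0,1) (0,2) (0,3) (0,4) (0,5) (1,0) (1,2) (1,3) (1,4) (1,5) (2,0) (2,1) (2,2) (2,3) (2,4) (2,5) (3,1) (3,2) (3,3) (3,4) (4,2) (4,3) (4,5) (5,2)

Answer: 25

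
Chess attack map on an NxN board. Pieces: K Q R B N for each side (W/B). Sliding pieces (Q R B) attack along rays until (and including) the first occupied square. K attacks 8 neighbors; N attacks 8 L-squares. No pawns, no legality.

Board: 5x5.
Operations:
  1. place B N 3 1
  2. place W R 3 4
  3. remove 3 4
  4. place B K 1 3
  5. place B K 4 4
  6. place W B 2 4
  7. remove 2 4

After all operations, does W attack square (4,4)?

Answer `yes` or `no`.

Op 1: place BN@(3,1)
Op 2: place WR@(3,4)
Op 3: remove (3,4)
Op 4: place BK@(1,3)
Op 5: place BK@(4,4)
Op 6: place WB@(2,4)
Op 7: remove (2,4)
Per-piece attacks for W:
W attacks (4,4): no

Answer: no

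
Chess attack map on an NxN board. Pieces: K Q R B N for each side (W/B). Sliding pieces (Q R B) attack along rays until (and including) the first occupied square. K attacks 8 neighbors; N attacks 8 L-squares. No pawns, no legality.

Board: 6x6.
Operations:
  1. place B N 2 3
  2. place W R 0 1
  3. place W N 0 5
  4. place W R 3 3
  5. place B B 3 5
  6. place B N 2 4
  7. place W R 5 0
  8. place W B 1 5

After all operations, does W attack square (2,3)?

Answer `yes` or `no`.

Op 1: place BN@(2,3)
Op 2: place WR@(0,1)
Op 3: place WN@(0,5)
Op 4: place WR@(3,3)
Op 5: place BB@(3,5)
Op 6: place BN@(2,4)
Op 7: place WR@(5,0)
Op 8: place WB@(1,5)
Per-piece attacks for W:
  WR@(0,1): attacks (0,2) (0,3) (0,4) (0,5) (0,0) (1,1) (2,1) (3,1) (4,1) (5,1) [ray(0,1) blocked at (0,5)]
  WN@(0,5): attacks (1,3) (2,4)
  WB@(1,5): attacks (2,4) (0,4) [ray(1,-1) blocked at (2,4)]
  WR@(3,3): attacks (3,4) (3,5) (3,2) (3,1) (3,0) (4,3) (5,3) (2,3) [ray(0,1) blocked at (3,5); ray(-1,0) blocked at (2,3)]
  WR@(5,0): attacks (5,1) (5,2) (5,3) (5,4) (5,5) (4,0) (3,0) (2,0) (1,0) (0,0)
W attacks (2,3): yes

Answer: yes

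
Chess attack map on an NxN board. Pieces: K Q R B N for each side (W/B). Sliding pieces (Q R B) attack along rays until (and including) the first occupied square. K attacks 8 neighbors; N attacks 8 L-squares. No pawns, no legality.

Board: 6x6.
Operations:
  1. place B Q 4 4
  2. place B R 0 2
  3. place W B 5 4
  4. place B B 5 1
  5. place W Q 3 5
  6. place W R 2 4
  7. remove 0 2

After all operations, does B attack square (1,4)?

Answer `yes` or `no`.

Answer: no

Derivation:
Op 1: place BQ@(4,4)
Op 2: place BR@(0,2)
Op 3: place WB@(5,4)
Op 4: place BB@(5,1)
Op 5: place WQ@(3,5)
Op 6: place WR@(2,4)
Op 7: remove (0,2)
Per-piece attacks for B:
  BQ@(4,4): attacks (4,5) (4,3) (4,2) (4,1) (4,0) (5,4) (3,4) (2,4) (5,5) (5,3) (3,5) (3,3) (2,2) (1,1) (0,0) [ray(1,0) blocked at (5,4); ray(-1,0) blocked at (2,4); ray(-1,1) blocked at (3,5)]
  BB@(5,1): attacks (4,2) (3,3) (2,4) (4,0) [ray(-1,1) blocked at (2,4)]
B attacks (1,4): no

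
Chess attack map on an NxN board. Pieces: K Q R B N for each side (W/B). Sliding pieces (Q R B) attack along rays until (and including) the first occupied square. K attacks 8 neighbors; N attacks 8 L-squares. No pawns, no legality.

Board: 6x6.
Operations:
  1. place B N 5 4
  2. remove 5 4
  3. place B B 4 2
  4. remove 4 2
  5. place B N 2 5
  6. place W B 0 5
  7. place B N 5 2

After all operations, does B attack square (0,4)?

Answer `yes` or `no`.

Op 1: place BN@(5,4)
Op 2: remove (5,4)
Op 3: place BB@(4,2)
Op 4: remove (4,2)
Op 5: place BN@(2,5)
Op 6: place WB@(0,5)
Op 7: place BN@(5,2)
Per-piece attacks for B:
  BN@(2,5): attacks (3,3) (4,4) (1,3) (0,4)
  BN@(5,2): attacks (4,4) (3,3) (4,0) (3,1)
B attacks (0,4): yes

Answer: yes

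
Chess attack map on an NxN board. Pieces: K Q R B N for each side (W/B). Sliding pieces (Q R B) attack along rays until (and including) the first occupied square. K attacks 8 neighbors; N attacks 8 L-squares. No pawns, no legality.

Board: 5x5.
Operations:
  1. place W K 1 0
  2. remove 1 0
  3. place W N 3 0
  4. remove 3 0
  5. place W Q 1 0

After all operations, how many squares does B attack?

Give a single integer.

Answer: 0

Derivation:
Op 1: place WK@(1,0)
Op 2: remove (1,0)
Op 3: place WN@(3,0)
Op 4: remove (3,0)
Op 5: place WQ@(1,0)
Per-piece attacks for B:
Union (0 distinct): (none)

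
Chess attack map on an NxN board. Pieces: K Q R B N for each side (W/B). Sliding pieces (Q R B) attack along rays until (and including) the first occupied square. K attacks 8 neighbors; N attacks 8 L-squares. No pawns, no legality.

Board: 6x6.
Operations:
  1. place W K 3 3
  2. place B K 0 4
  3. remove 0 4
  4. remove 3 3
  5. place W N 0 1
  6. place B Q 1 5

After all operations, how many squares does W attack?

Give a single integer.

Answer: 3

Derivation:
Op 1: place WK@(3,3)
Op 2: place BK@(0,4)
Op 3: remove (0,4)
Op 4: remove (3,3)
Op 5: place WN@(0,1)
Op 6: place BQ@(1,5)
Per-piece attacks for W:
  WN@(0,1): attacks (1,3) (2,2) (2,0)
Union (3 distinct): (1,3) (2,0) (2,2)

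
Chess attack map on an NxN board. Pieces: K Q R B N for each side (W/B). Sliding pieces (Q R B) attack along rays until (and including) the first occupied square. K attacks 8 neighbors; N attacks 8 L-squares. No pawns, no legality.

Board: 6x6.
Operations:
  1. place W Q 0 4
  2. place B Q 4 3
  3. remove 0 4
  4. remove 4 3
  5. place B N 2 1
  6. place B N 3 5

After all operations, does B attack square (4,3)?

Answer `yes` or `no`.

Answer: yes

Derivation:
Op 1: place WQ@(0,4)
Op 2: place BQ@(4,3)
Op 3: remove (0,4)
Op 4: remove (4,3)
Op 5: place BN@(2,1)
Op 6: place BN@(3,5)
Per-piece attacks for B:
  BN@(2,1): attacks (3,3) (4,2) (1,3) (0,2) (4,0) (0,0)
  BN@(3,5): attacks (4,3) (5,4) (2,3) (1,4)
B attacks (4,3): yes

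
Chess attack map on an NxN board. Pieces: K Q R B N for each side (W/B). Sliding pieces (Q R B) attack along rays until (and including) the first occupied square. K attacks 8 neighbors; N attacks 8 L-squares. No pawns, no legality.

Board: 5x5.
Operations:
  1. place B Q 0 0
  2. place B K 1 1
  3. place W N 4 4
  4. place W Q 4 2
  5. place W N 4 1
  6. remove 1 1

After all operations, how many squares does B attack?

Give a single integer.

Op 1: place BQ@(0,0)
Op 2: place BK@(1,1)
Op 3: place WN@(4,4)
Op 4: place WQ@(4,2)
Op 5: place WN@(4,1)
Op 6: remove (1,1)
Per-piece attacks for B:
  BQ@(0,0): attacks (0,1) (0,2) (0,3) (0,4) (1,0) (2,0) (3,0) (4,0) (1,1) (2,2) (3,3) (4,4) [ray(1,1) blocked at (4,4)]
Union (12 distinct): (0,1) (0,2) (0,3) (0,4) (1,0) (1,1) (2,0) (2,2) (3,0) (3,3) (4,0) (4,4)

Answer: 12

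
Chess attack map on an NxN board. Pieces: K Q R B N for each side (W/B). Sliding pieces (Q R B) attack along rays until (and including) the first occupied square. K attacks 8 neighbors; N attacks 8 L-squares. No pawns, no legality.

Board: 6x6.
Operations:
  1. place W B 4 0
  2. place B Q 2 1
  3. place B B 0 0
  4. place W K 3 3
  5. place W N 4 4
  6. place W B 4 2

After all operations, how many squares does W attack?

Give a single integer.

Op 1: place WB@(4,0)
Op 2: place BQ@(2,1)
Op 3: place BB@(0,0)
Op 4: place WK@(3,3)
Op 5: place WN@(4,4)
Op 6: place WB@(4,2)
Per-piece attacks for W:
  WK@(3,3): attacks (3,4) (3,2) (4,3) (2,3) (4,4) (4,2) (2,4) (2,2)
  WB@(4,0): attacks (5,1) (3,1) (2,2) (1,3) (0,4)
  WB@(4,2): attacks (5,3) (5,1) (3,3) (3,1) (2,0) [ray(-1,1) blocked at (3,3)]
  WN@(4,4): attacks (2,5) (5,2) (3,2) (2,3)
Union (17 distinct): (0,4) (1,3) (2,0) (2,2) (2,3) (2,4) (2,5) (3,1) (3,2) (3,3) (3,4) (4,2) (4,3) (4,4) (5,1) (5,2) (5,3)

Answer: 17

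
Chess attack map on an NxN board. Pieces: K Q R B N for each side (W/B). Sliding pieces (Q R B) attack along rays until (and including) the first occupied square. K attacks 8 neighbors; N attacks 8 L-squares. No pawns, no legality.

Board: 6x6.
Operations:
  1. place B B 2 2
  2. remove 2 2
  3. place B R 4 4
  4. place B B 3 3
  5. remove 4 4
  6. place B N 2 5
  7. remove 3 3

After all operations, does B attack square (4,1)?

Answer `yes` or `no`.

Answer: no

Derivation:
Op 1: place BB@(2,2)
Op 2: remove (2,2)
Op 3: place BR@(4,4)
Op 4: place BB@(3,3)
Op 5: remove (4,4)
Op 6: place BN@(2,5)
Op 7: remove (3,3)
Per-piece attacks for B:
  BN@(2,5): attacks (3,3) (4,4) (1,3) (0,4)
B attacks (4,1): no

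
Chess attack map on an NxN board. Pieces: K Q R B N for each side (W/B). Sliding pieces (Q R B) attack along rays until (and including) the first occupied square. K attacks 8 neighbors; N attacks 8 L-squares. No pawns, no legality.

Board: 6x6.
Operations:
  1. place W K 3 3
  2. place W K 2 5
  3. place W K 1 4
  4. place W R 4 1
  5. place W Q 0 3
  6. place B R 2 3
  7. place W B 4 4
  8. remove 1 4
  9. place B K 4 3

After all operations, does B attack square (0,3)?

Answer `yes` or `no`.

Op 1: place WK@(3,3)
Op 2: place WK@(2,5)
Op 3: place WK@(1,4)
Op 4: place WR@(4,1)
Op 5: place WQ@(0,3)
Op 6: place BR@(2,3)
Op 7: place WB@(4,4)
Op 8: remove (1,4)
Op 9: place BK@(4,3)
Per-piece attacks for B:
  BR@(2,3): attacks (2,4) (2,5) (2,2) (2,1) (2,0) (3,3) (1,3) (0,3) [ray(0,1) blocked at (2,5); ray(1,0) blocked at (3,3); ray(-1,0) blocked at (0,3)]
  BK@(4,3): attacks (4,4) (4,2) (5,3) (3,3) (5,4) (5,2) (3,4) (3,2)
B attacks (0,3): yes

Answer: yes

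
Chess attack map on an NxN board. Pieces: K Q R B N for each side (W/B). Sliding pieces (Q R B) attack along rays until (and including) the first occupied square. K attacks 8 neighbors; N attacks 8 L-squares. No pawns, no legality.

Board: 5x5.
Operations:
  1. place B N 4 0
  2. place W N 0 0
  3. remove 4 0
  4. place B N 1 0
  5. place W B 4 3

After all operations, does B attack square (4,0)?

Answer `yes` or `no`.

Op 1: place BN@(4,0)
Op 2: place WN@(0,0)
Op 3: remove (4,0)
Op 4: place BN@(1,0)
Op 5: place WB@(4,3)
Per-piece attacks for B:
  BN@(1,0): attacks (2,2) (3,1) (0,2)
B attacks (4,0): no

Answer: no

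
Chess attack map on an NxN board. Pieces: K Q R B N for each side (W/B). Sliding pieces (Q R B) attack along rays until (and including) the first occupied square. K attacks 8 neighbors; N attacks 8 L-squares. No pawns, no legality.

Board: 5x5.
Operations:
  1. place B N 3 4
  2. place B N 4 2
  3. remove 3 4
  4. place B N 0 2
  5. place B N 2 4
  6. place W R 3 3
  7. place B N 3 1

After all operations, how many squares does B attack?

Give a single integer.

Answer: 10

Derivation:
Op 1: place BN@(3,4)
Op 2: place BN@(4,2)
Op 3: remove (3,4)
Op 4: place BN@(0,2)
Op 5: place BN@(2,4)
Op 6: place WR@(3,3)
Op 7: place BN@(3,1)
Per-piece attacks for B:
  BN@(0,2): attacks (1,4) (2,3) (1,0) (2,1)
  BN@(2,4): attacks (3,2) (4,3) (1,2) (0,3)
  BN@(3,1): attacks (4,3) (2,3) (1,2) (1,0)
  BN@(4,2): attacks (3,4) (2,3) (3,0) (2,1)
Union (10 distinct): (0,3) (1,0) (1,2) (1,4) (2,1) (2,3) (3,0) (3,2) (3,4) (4,3)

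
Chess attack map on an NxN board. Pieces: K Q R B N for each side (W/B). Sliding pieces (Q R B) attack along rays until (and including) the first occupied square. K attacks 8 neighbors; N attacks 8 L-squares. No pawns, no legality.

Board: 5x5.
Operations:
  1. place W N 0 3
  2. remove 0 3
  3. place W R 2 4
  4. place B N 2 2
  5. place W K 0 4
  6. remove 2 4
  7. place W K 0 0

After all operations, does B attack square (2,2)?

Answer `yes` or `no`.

Op 1: place WN@(0,3)
Op 2: remove (0,3)
Op 3: place WR@(2,4)
Op 4: place BN@(2,2)
Op 5: place WK@(0,4)
Op 6: remove (2,4)
Op 7: place WK@(0,0)
Per-piece attacks for B:
  BN@(2,2): attacks (3,4) (4,3) (1,4) (0,3) (3,0) (4,1) (1,0) (0,1)
B attacks (2,2): no

Answer: no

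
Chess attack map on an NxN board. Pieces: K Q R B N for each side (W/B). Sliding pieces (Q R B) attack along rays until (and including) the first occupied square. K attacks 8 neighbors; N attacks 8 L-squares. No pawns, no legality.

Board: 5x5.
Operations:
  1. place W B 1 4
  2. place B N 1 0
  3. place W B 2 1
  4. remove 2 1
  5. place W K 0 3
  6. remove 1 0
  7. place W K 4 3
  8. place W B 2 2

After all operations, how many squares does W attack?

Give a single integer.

Answer: 17

Derivation:
Op 1: place WB@(1,4)
Op 2: place BN@(1,0)
Op 3: place WB@(2,1)
Op 4: remove (2,1)
Op 5: place WK@(0,3)
Op 6: remove (1,0)
Op 7: place WK@(4,3)
Op 8: place WB@(2,2)
Per-piece attacks for W:
  WK@(0,3): attacks (0,4) (0,2) (1,3) (1,4) (1,2)
  WB@(1,4): attacks (2,3) (3,2) (4,1) (0,3) [ray(-1,-1) blocked at (0,3)]
  WB@(2,2): attacks (3,3) (4,4) (3,1) (4,0) (1,3) (0,4) (1,1) (0,0)
  WK@(4,3): attacks (4,4) (4,2) (3,3) (3,4) (3,2)
Union (17 distinct): (0,0) (0,2) (0,3) (0,4) (1,1) (1,2) (1,3) (1,4) (2,3) (3,1) (3,2) (3,3) (3,4) (4,0) (4,1) (4,2) (4,4)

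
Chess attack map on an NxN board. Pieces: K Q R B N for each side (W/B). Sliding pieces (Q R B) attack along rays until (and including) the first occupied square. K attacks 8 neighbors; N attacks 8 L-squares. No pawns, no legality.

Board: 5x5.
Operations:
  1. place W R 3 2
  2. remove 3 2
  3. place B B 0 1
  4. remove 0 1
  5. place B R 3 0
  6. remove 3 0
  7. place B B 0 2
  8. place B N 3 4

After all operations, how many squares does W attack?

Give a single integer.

Op 1: place WR@(3,2)
Op 2: remove (3,2)
Op 3: place BB@(0,1)
Op 4: remove (0,1)
Op 5: place BR@(3,0)
Op 6: remove (3,0)
Op 7: place BB@(0,2)
Op 8: place BN@(3,4)
Per-piece attacks for W:
Union (0 distinct): (none)

Answer: 0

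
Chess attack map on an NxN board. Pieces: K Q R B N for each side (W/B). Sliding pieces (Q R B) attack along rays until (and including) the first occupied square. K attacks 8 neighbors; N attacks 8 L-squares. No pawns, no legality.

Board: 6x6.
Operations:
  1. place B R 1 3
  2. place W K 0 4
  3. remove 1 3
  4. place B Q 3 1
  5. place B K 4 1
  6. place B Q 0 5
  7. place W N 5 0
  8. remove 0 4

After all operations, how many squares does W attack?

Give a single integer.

Answer: 2

Derivation:
Op 1: place BR@(1,3)
Op 2: place WK@(0,4)
Op 3: remove (1,3)
Op 4: place BQ@(3,1)
Op 5: place BK@(4,1)
Op 6: place BQ@(0,5)
Op 7: place WN@(5,0)
Op 8: remove (0,4)
Per-piece attacks for W:
  WN@(5,0): attacks (4,2) (3,1)
Union (2 distinct): (3,1) (4,2)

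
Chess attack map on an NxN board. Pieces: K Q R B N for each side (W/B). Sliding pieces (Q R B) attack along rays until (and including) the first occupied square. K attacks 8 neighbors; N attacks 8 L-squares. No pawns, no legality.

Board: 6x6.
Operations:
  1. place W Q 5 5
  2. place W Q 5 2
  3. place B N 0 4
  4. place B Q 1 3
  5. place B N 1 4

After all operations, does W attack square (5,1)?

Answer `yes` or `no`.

Answer: yes

Derivation:
Op 1: place WQ@(5,5)
Op 2: place WQ@(5,2)
Op 3: place BN@(0,4)
Op 4: place BQ@(1,3)
Op 5: place BN@(1,4)
Per-piece attacks for W:
  WQ@(5,2): attacks (5,3) (5,4) (5,5) (5,1) (5,0) (4,2) (3,2) (2,2) (1,2) (0,2) (4,3) (3,4) (2,5) (4,1) (3,0) [ray(0,1) blocked at (5,5)]
  WQ@(5,5): attacks (5,4) (5,3) (5,2) (4,5) (3,5) (2,5) (1,5) (0,5) (4,4) (3,3) (2,2) (1,1) (0,0) [ray(0,-1) blocked at (5,2)]
W attacks (5,1): yes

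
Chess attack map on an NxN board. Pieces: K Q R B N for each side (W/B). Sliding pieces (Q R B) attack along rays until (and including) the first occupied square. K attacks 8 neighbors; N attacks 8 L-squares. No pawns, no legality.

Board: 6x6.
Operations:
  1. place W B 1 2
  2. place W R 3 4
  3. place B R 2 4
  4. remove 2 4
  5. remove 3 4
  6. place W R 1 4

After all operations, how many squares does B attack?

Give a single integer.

Op 1: place WB@(1,2)
Op 2: place WR@(3,4)
Op 3: place BR@(2,4)
Op 4: remove (2,4)
Op 5: remove (3,4)
Op 6: place WR@(1,4)
Per-piece attacks for B:
Union (0 distinct): (none)

Answer: 0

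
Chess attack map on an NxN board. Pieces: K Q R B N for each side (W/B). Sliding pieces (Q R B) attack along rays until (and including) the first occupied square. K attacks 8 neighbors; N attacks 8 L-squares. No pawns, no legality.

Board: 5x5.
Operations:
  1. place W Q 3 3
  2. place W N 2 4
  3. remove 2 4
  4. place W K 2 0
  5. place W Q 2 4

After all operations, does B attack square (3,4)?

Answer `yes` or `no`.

Answer: no

Derivation:
Op 1: place WQ@(3,3)
Op 2: place WN@(2,4)
Op 3: remove (2,4)
Op 4: place WK@(2,0)
Op 5: place WQ@(2,4)
Per-piece attacks for B:
B attacks (3,4): no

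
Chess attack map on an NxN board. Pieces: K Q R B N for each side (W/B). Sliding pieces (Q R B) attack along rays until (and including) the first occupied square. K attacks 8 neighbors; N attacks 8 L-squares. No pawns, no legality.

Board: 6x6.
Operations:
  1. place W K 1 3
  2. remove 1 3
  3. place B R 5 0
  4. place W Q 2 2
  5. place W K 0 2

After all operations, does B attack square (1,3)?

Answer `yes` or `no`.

Answer: no

Derivation:
Op 1: place WK@(1,3)
Op 2: remove (1,3)
Op 3: place BR@(5,0)
Op 4: place WQ@(2,2)
Op 5: place WK@(0,2)
Per-piece attacks for B:
  BR@(5,0): attacks (5,1) (5,2) (5,3) (5,4) (5,5) (4,0) (3,0) (2,0) (1,0) (0,0)
B attacks (1,3): no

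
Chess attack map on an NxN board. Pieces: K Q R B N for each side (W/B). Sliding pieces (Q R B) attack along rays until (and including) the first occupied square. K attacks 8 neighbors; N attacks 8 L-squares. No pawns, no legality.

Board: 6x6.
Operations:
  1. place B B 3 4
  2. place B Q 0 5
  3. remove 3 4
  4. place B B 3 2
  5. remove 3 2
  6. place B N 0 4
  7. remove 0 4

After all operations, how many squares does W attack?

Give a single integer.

Op 1: place BB@(3,4)
Op 2: place BQ@(0,5)
Op 3: remove (3,4)
Op 4: place BB@(3,2)
Op 5: remove (3,2)
Op 6: place BN@(0,4)
Op 7: remove (0,4)
Per-piece attacks for W:
Union (0 distinct): (none)

Answer: 0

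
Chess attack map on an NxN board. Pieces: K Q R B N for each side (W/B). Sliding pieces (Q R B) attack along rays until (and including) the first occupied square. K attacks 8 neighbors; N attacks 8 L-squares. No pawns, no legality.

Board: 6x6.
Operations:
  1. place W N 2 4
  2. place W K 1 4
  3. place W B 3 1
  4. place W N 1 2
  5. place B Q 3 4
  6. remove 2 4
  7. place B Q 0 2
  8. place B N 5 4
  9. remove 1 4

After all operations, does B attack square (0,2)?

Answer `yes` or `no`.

Answer: no

Derivation:
Op 1: place WN@(2,4)
Op 2: place WK@(1,4)
Op 3: place WB@(3,1)
Op 4: place WN@(1,2)
Op 5: place BQ@(3,4)
Op 6: remove (2,4)
Op 7: place BQ@(0,2)
Op 8: place BN@(5,4)
Op 9: remove (1,4)
Per-piece attacks for B:
  BQ@(0,2): attacks (0,3) (0,4) (0,5) (0,1) (0,0) (1,2) (1,3) (2,4) (3,5) (1,1) (2,0) [ray(1,0) blocked at (1,2)]
  BQ@(3,4): attacks (3,5) (3,3) (3,2) (3,1) (4,4) (5,4) (2,4) (1,4) (0,4) (4,5) (4,3) (5,2) (2,5) (2,3) (1,2) [ray(0,-1) blocked at (3,1); ray(1,0) blocked at (5,4); ray(-1,-1) blocked at (1,2)]
  BN@(5,4): attacks (3,5) (4,2) (3,3)
B attacks (0,2): no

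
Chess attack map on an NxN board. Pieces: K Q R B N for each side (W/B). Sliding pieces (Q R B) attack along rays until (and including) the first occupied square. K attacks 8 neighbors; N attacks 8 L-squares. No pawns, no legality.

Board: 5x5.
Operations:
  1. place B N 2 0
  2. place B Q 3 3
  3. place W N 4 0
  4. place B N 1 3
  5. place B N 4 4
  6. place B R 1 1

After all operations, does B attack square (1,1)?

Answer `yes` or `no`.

Op 1: place BN@(2,0)
Op 2: place BQ@(3,3)
Op 3: place WN@(4,0)
Op 4: place BN@(1,3)
Op 5: place BN@(4,4)
Op 6: place BR@(1,1)
Per-piece attacks for B:
  BR@(1,1): attacks (1,2) (1,3) (1,0) (2,1) (3,1) (4,1) (0,1) [ray(0,1) blocked at (1,3)]
  BN@(1,3): attacks (3,4) (2,1) (3,2) (0,1)
  BN@(2,0): attacks (3,2) (4,1) (1,2) (0,1)
  BQ@(3,3): attacks (3,4) (3,2) (3,1) (3,0) (4,3) (2,3) (1,3) (4,4) (4,2) (2,4) (2,2) (1,1) [ray(-1,0) blocked at (1,3); ray(1,1) blocked at (4,4); ray(-1,-1) blocked at (1,1)]
  BN@(4,4): attacks (3,2) (2,3)
B attacks (1,1): yes

Answer: yes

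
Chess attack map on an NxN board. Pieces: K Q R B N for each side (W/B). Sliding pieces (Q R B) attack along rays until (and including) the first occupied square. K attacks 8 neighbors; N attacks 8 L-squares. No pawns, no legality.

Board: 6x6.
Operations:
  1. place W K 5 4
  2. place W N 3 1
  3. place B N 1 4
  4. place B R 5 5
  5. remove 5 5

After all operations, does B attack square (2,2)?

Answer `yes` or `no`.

Op 1: place WK@(5,4)
Op 2: place WN@(3,1)
Op 3: place BN@(1,4)
Op 4: place BR@(5,5)
Op 5: remove (5,5)
Per-piece attacks for B:
  BN@(1,4): attacks (3,5) (2,2) (3,3) (0,2)
B attacks (2,2): yes

Answer: yes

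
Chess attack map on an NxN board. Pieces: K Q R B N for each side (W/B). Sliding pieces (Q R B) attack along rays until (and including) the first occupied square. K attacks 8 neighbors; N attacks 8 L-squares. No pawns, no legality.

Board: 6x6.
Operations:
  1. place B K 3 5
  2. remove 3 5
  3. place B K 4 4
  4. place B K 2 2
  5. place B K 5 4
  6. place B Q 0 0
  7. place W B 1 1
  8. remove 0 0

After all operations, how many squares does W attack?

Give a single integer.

Op 1: place BK@(3,5)
Op 2: remove (3,5)
Op 3: place BK@(4,4)
Op 4: place BK@(2,2)
Op 5: place BK@(5,4)
Op 6: place BQ@(0,0)
Op 7: place WB@(1,1)
Op 8: remove (0,0)
Per-piece attacks for W:
  WB@(1,1): attacks (2,2) (2,0) (0,2) (0,0) [ray(1,1) blocked at (2,2)]
Union (4 distinct): (0,0) (0,2) (2,0) (2,2)

Answer: 4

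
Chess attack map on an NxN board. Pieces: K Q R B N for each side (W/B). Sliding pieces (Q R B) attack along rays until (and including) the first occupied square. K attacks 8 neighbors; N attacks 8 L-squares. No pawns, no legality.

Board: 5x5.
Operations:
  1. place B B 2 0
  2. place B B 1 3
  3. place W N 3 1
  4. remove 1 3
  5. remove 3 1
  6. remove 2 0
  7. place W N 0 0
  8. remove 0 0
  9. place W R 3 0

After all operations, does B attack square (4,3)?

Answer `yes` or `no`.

Op 1: place BB@(2,0)
Op 2: place BB@(1,3)
Op 3: place WN@(3,1)
Op 4: remove (1,3)
Op 5: remove (3,1)
Op 6: remove (2,0)
Op 7: place WN@(0,0)
Op 8: remove (0,0)
Op 9: place WR@(3,0)
Per-piece attacks for B:
B attacks (4,3): no

Answer: no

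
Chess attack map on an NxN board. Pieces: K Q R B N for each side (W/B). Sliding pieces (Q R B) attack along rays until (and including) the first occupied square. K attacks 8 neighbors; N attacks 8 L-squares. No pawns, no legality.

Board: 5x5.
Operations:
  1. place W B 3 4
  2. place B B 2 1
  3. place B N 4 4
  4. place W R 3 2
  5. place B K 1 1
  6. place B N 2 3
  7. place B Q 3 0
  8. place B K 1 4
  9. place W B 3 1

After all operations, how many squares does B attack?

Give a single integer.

Op 1: place WB@(3,4)
Op 2: place BB@(2,1)
Op 3: place BN@(4,4)
Op 4: place WR@(3,2)
Op 5: place BK@(1,1)
Op 6: place BN@(2,3)
Op 7: place BQ@(3,0)
Op 8: place BK@(1,4)
Op 9: place WB@(3,1)
Per-piece attacks for B:
  BK@(1,1): attacks (1,2) (1,0) (2,1) (0,1) (2,2) (2,0) (0,2) (0,0)
  BK@(1,4): attacks (1,3) (2,4) (0,4) (2,3) (0,3)
  BB@(2,1): attacks (3,2) (3,0) (1,2) (0,3) (1,0) [ray(1,1) blocked at (3,2); ray(1,-1) blocked at (3,0)]
  BN@(2,3): attacks (4,4) (0,4) (3,1) (4,2) (1,1) (0,2)
  BQ@(3,0): attacks (3,1) (4,0) (2,0) (1,0) (0,0) (4,1) (2,1) [ray(0,1) blocked at (3,1); ray(-1,1) blocked at (2,1)]
  BN@(4,4): attacks (3,2) (2,3)
Union (21 distinct): (0,0) (0,1) (0,2) (0,3) (0,4) (1,0) (1,1) (1,2) (1,3) (2,0) (2,1) (2,2) (2,3) (2,4) (3,0) (3,1) (3,2) (4,0) (4,1) (4,2) (4,4)

Answer: 21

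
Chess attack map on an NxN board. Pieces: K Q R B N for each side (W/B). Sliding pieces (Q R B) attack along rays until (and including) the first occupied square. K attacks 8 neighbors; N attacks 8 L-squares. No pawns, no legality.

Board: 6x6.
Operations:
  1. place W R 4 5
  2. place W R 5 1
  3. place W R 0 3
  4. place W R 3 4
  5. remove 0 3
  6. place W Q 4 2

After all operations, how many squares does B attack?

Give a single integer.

Op 1: place WR@(4,5)
Op 2: place WR@(5,1)
Op 3: place WR@(0,3)
Op 4: place WR@(3,4)
Op 5: remove (0,3)
Op 6: place WQ@(4,2)
Per-piece attacks for B:
Union (0 distinct): (none)

Answer: 0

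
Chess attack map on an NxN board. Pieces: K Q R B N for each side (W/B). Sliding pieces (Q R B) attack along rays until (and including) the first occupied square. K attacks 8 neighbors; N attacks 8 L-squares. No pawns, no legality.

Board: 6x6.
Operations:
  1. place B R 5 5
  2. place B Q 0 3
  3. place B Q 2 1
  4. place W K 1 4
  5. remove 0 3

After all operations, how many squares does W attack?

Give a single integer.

Answer: 8

Derivation:
Op 1: place BR@(5,5)
Op 2: place BQ@(0,3)
Op 3: place BQ@(2,1)
Op 4: place WK@(1,4)
Op 5: remove (0,3)
Per-piece attacks for W:
  WK@(1,4): attacks (1,5) (1,3) (2,4) (0,4) (2,5) (2,3) (0,5) (0,3)
Union (8 distinct): (0,3) (0,4) (0,5) (1,3) (1,5) (2,3) (2,4) (2,5)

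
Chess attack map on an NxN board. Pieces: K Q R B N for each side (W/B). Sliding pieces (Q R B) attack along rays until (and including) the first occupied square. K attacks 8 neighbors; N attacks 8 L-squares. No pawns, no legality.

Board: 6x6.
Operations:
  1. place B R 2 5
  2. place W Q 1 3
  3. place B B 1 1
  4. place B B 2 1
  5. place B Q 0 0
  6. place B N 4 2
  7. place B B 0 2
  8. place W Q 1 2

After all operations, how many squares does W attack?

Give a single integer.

Op 1: place BR@(2,5)
Op 2: place WQ@(1,3)
Op 3: place BB@(1,1)
Op 4: place BB@(2,1)
Op 5: place BQ@(0,0)
Op 6: place BN@(4,2)
Op 7: place BB@(0,2)
Op 8: place WQ@(1,2)
Per-piece attacks for W:
  WQ@(1,2): attacks (1,3) (1,1) (2,2) (3,2) (4,2) (0,2) (2,3) (3,4) (4,5) (2,1) (0,3) (0,1) [ray(0,1) blocked at (1,3); ray(0,-1) blocked at (1,1); ray(1,0) blocked at (4,2); ray(-1,0) blocked at (0,2); ray(1,-1) blocked at (2,1)]
  WQ@(1,3): attacks (1,4) (1,5) (1,2) (2,3) (3,3) (4,3) (5,3) (0,3) (2,4) (3,5) (2,2) (3,1) (4,0) (0,4) (0,2) [ray(0,-1) blocked at (1,2); ray(-1,-1) blocked at (0,2)]
Union (23 distinct): (0,1) (0,2) (0,3) (0,4) (1,1) (1,2) (1,3) (1,4) (1,5) (2,1) (2,2) (2,3) (2,4) (3,1) (3,2) (3,3) (3,4) (3,5) (4,0) (4,2) (4,3) (4,5) (5,3)

Answer: 23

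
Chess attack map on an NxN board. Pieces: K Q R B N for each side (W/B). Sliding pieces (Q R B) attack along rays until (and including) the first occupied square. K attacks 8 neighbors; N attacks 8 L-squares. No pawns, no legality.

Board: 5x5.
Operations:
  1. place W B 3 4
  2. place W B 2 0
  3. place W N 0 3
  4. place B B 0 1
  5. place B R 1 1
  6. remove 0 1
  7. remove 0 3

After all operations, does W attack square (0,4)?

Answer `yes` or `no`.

Op 1: place WB@(3,4)
Op 2: place WB@(2,0)
Op 3: place WN@(0,3)
Op 4: place BB@(0,1)
Op 5: place BR@(1,1)
Op 6: remove (0,1)
Op 7: remove (0,3)
Per-piece attacks for W:
  WB@(2,0): attacks (3,1) (4,2) (1,1) [ray(-1,1) blocked at (1,1)]
  WB@(3,4): attacks (4,3) (2,3) (1,2) (0,1)
W attacks (0,4): no

Answer: no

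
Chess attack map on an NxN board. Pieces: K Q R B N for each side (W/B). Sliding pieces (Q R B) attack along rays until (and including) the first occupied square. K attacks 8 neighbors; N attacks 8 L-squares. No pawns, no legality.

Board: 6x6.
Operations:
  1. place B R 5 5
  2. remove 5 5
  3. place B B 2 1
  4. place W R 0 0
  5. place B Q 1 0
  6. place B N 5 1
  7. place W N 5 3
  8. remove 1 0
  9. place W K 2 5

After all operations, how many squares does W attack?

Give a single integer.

Answer: 18

Derivation:
Op 1: place BR@(5,5)
Op 2: remove (5,5)
Op 3: place BB@(2,1)
Op 4: place WR@(0,0)
Op 5: place BQ@(1,0)
Op 6: place BN@(5,1)
Op 7: place WN@(5,3)
Op 8: remove (1,0)
Op 9: place WK@(2,5)
Per-piece attacks for W:
  WR@(0,0): attacks (0,1) (0,2) (0,3) (0,4) (0,5) (1,0) (2,0) (3,0) (4,0) (5,0)
  WK@(2,5): attacks (2,4) (3,5) (1,5) (3,4) (1,4)
  WN@(5,3): attacks (4,5) (3,4) (4,1) (3,2)
Union (18 distinct): (0,1) (0,2) (0,3) (0,4) (0,5) (1,0) (1,4) (1,5) (2,0) (2,4) (3,0) (3,2) (3,4) (3,5) (4,0) (4,1) (4,5) (5,0)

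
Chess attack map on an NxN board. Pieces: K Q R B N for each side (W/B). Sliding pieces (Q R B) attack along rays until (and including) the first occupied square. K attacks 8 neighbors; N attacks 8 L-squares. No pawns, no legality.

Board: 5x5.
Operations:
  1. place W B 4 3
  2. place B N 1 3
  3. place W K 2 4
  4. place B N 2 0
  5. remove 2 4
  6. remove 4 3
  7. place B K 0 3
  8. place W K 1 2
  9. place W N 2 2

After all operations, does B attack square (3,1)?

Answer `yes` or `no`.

Answer: no

Derivation:
Op 1: place WB@(4,3)
Op 2: place BN@(1,3)
Op 3: place WK@(2,4)
Op 4: place BN@(2,0)
Op 5: remove (2,4)
Op 6: remove (4,3)
Op 7: place BK@(0,3)
Op 8: place WK@(1,2)
Op 9: place WN@(2,2)
Per-piece attacks for B:
  BK@(0,3): attacks (0,4) (0,2) (1,3) (1,4) (1,2)
  BN@(1,3): attacks (3,4) (2,1) (3,2) (0,1)
  BN@(2,0): attacks (3,2) (4,1) (1,2) (0,1)
B attacks (3,1): no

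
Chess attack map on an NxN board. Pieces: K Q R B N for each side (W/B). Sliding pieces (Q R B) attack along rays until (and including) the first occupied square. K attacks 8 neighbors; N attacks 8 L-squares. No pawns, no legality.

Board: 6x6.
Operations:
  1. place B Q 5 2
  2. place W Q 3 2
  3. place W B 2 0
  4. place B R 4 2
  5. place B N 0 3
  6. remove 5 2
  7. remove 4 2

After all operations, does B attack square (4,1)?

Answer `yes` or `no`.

Op 1: place BQ@(5,2)
Op 2: place WQ@(3,2)
Op 3: place WB@(2,0)
Op 4: place BR@(4,2)
Op 5: place BN@(0,3)
Op 6: remove (5,2)
Op 7: remove (4,2)
Per-piece attacks for B:
  BN@(0,3): attacks (1,5) (2,4) (1,1) (2,2)
B attacks (4,1): no

Answer: no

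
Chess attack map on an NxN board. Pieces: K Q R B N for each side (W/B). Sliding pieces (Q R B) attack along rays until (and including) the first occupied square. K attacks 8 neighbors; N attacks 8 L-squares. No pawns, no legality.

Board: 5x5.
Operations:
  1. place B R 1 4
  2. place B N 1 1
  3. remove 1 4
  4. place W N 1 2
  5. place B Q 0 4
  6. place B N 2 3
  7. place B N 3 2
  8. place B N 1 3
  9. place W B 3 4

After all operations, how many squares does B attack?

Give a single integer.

Op 1: place BR@(1,4)
Op 2: place BN@(1,1)
Op 3: remove (1,4)
Op 4: place WN@(1,2)
Op 5: place BQ@(0,4)
Op 6: place BN@(2,3)
Op 7: place BN@(3,2)
Op 8: place BN@(1,3)
Op 9: place WB@(3,4)
Per-piece attacks for B:
  BQ@(0,4): attacks (0,3) (0,2) (0,1) (0,0) (1,4) (2,4) (3,4) (1,3) [ray(1,0) blocked at (3,4); ray(1,-1) blocked at (1,3)]
  BN@(1,1): attacks (2,3) (3,2) (0,3) (3,0)
  BN@(1,3): attacks (3,4) (2,1) (3,2) (0,1)
  BN@(2,3): attacks (4,4) (0,4) (3,1) (4,2) (1,1) (0,2)
  BN@(3,2): attacks (4,4) (2,4) (1,3) (4,0) (2,0) (1,1)
Union (19 distinct): (0,0) (0,1) (0,2) (0,3) (0,4) (1,1) (1,3) (1,4) (2,0) (2,1) (2,3) (2,4) (3,0) (3,1) (3,2) (3,4) (4,0) (4,2) (4,4)

Answer: 19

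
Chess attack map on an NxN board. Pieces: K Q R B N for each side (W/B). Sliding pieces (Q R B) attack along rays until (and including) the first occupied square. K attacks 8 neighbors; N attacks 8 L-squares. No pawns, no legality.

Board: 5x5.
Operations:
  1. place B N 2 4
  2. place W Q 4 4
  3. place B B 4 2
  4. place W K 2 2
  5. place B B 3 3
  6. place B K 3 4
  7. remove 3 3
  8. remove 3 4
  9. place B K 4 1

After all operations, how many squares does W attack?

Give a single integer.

Op 1: place BN@(2,4)
Op 2: place WQ@(4,4)
Op 3: place BB@(4,2)
Op 4: place WK@(2,2)
Op 5: place BB@(3,3)
Op 6: place BK@(3,4)
Op 7: remove (3,3)
Op 8: remove (3,4)
Op 9: place BK@(4,1)
Per-piece attacks for W:
  WK@(2,2): attacks (2,3) (2,1) (3,2) (1,2) (3,3) (3,1) (1,3) (1,1)
  WQ@(4,4): attacks (4,3) (4,2) (3,4) (2,4) (3,3) (2,2) [ray(0,-1) blocked at (4,2); ray(-1,0) blocked at (2,4); ray(-1,-1) blocked at (2,2)]
Union (13 distinct): (1,1) (1,2) (1,3) (2,1) (2,2) (2,3) (2,4) (3,1) (3,2) (3,3) (3,4) (4,2) (4,3)

Answer: 13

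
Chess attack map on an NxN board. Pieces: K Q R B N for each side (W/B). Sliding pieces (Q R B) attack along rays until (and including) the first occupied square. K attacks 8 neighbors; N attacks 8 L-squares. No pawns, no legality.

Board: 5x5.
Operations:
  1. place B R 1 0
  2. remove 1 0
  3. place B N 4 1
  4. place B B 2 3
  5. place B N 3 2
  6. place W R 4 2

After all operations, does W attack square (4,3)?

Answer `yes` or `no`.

Op 1: place BR@(1,0)
Op 2: remove (1,0)
Op 3: place BN@(4,1)
Op 4: place BB@(2,3)
Op 5: place BN@(3,2)
Op 6: place WR@(4,2)
Per-piece attacks for W:
  WR@(4,2): attacks (4,3) (4,4) (4,1) (3,2) [ray(0,-1) blocked at (4,1); ray(-1,0) blocked at (3,2)]
W attacks (4,3): yes

Answer: yes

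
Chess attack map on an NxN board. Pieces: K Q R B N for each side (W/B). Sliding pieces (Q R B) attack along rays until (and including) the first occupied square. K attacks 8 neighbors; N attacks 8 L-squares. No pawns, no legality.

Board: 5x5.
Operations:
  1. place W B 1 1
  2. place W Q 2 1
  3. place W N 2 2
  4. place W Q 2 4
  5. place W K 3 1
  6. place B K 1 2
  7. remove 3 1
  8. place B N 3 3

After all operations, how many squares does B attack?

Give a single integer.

Op 1: place WB@(1,1)
Op 2: place WQ@(2,1)
Op 3: place WN@(2,2)
Op 4: place WQ@(2,4)
Op 5: place WK@(3,1)
Op 6: place BK@(1,2)
Op 7: remove (3,1)
Op 8: place BN@(3,3)
Per-piece attacks for B:
  BK@(1,2): attacks (1,3) (1,1) (2,2) (0,2) (2,3) (2,1) (0,3) (0,1)
  BN@(3,3): attacks (1,4) (4,1) (2,1) (1,2)
Union (11 distinct): (0,1) (0,2) (0,3) (1,1) (1,2) (1,3) (1,4) (2,1) (2,2) (2,3) (4,1)

Answer: 11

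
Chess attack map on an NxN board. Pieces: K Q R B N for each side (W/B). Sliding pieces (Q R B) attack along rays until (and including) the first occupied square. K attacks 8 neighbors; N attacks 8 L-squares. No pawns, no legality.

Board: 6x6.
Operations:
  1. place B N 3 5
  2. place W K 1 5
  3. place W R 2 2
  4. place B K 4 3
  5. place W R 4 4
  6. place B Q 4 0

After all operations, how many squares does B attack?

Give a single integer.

Op 1: place BN@(3,5)
Op 2: place WK@(1,5)
Op 3: place WR@(2,2)
Op 4: place BK@(4,3)
Op 5: place WR@(4,4)
Op 6: place BQ@(4,0)
Per-piece attacks for B:
  BN@(3,5): attacks (4,3) (5,4) (2,3) (1,4)
  BQ@(4,0): attacks (4,1) (4,2) (4,3) (5,0) (3,0) (2,0) (1,0) (0,0) (5,1) (3,1) (2,2) [ray(0,1) blocked at (4,3); ray(-1,1) blocked at (2,2)]
  BK@(4,3): attacks (4,4) (4,2) (5,3) (3,3) (5,4) (5,2) (3,4) (3,2)
Union (20 distinct): (0,0) (1,0) (1,4) (2,0) (2,2) (2,3) (3,0) (3,1) (3,2) (3,3) (3,4) (4,1) (4,2) (4,3) (4,4) (5,0) (5,1) (5,2) (5,3) (5,4)

Answer: 20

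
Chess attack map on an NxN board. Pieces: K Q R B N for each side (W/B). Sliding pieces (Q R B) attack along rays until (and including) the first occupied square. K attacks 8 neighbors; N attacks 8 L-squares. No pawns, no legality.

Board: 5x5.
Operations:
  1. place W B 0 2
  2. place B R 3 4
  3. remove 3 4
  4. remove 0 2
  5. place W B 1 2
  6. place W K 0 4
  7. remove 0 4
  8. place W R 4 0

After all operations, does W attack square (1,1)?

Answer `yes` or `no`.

Answer: no

Derivation:
Op 1: place WB@(0,2)
Op 2: place BR@(3,4)
Op 3: remove (3,4)
Op 4: remove (0,2)
Op 5: place WB@(1,2)
Op 6: place WK@(0,4)
Op 7: remove (0,4)
Op 8: place WR@(4,0)
Per-piece attacks for W:
  WB@(1,2): attacks (2,3) (3,4) (2,1) (3,0) (0,3) (0,1)
  WR@(4,0): attacks (4,1) (4,2) (4,3) (4,4) (3,0) (2,0) (1,0) (0,0)
W attacks (1,1): no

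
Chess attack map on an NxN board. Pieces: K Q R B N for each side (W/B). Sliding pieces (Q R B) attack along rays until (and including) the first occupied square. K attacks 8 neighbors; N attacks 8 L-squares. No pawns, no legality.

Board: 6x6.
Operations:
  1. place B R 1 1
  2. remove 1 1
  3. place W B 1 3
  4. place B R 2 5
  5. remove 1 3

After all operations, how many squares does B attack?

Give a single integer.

Answer: 10

Derivation:
Op 1: place BR@(1,1)
Op 2: remove (1,1)
Op 3: place WB@(1,3)
Op 4: place BR@(2,5)
Op 5: remove (1,3)
Per-piece attacks for B:
  BR@(2,5): attacks (2,4) (2,3) (2,2) (2,1) (2,0) (3,5) (4,5) (5,5) (1,5) (0,5)
Union (10 distinct): (0,5) (1,5) (2,0) (2,1) (2,2) (2,3) (2,4) (3,5) (4,5) (5,5)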